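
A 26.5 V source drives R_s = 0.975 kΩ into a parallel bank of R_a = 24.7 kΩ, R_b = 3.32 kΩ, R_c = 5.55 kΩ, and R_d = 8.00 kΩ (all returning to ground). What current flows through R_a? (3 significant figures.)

Equivalent of the parallel group: R_p = 1.546 kΩ.
V_A = 26.5 × 1.546/2.521 = 16.25 V.
Branch current I = V_A/R_a = 16.25/24.7 = 0.6579 mA.

I ≈ 0.658 mA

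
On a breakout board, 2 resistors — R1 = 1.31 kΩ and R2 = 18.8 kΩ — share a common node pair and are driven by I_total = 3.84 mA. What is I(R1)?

I ≈ 3.59 mA

Two-branch current divider: I_k = I_total · R_other/(R_1 + R_2).
So I = 3.84 × 18.8/20.11 = 3.590 mA.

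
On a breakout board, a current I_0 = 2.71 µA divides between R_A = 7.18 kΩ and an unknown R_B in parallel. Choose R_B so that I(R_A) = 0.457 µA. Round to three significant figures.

R_B ≈ 1.46 kΩ

Two-branch current divider: I_A = I_0 · R_B/(R_A + R_B).
0.457/2.71 = R_B/(R_A + R_B) → R_B = R_A · (0.1686)/(1 − 0.1686) = 7.18 × 0.2028 = 1.456 kΩ.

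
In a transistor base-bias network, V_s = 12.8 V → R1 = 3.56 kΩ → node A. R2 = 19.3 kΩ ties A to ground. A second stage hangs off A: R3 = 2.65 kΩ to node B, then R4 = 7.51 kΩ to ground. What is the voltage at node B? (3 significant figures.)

The second stage (R3 + R4 = 10.16 kΩ) loads node A in parallel with R2.
Effective lower resistance at A: R2 ‖ 10.16 = 6.656 kΩ.
V_A = 12.8 × 6.656/(3.56 + 6.656) = 8.340 V.
Stage 2 is unloaded, so V_B = V_A · R4/(R3+R4) = 8.340 × 7.51/10.16 = 6.164 V.

V_B ≈ 6.16 V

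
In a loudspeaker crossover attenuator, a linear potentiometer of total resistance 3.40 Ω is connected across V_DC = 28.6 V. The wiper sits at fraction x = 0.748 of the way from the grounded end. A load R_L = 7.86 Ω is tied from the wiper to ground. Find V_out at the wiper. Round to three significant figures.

V_out ≈ 19.8 V

Split the track: R_lower = x·R_p = 2.543 Ω, R_upper = (1−x)·R_p = 0.8568 Ω.
R_L loads the lower segment: effective lower R = 1.921 Ω.
V_out = 28.6 × 1.921/(0.8568 + 1.921) = 19.78 V.
(Unloaded: V_out = x·V_DC = 21.4 V.)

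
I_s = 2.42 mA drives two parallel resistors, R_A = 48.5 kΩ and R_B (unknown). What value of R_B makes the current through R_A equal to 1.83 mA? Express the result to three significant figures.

In a two-way split, I_A/I_s = R_B/(R_A + R_B).
With f = 0.7562, R_B = R_A · f/(1−f) = 48.5 × 3.102 = 150.4 kΩ.

R_B ≈ 150 kΩ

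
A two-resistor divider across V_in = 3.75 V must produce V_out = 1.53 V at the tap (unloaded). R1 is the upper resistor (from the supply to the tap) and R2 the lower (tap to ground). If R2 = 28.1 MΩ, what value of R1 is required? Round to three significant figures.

Required fraction k = V_out/V_in = 0.4080.
R1 = R2·(1/k − 1) = 28.1 × 1.451 = 40.77 MΩ.

R1 ≈ 40.8 MΩ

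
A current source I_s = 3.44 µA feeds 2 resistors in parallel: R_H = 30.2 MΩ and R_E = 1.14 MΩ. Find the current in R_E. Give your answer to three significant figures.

Two-branch current divider: I_k = I_s · R_other/(R_1 + R_2).
So I = 3.44 × 30.2/31.34 = 3.315 µA.

I ≈ 3.31 µA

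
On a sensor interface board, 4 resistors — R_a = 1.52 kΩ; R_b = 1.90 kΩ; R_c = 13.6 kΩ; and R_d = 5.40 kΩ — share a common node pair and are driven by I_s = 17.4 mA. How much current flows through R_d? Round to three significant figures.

I ≈ 2.23 mA

ΣG = 1/1.52 + 1/1.90 + 1/13.6 + 1/5.40 = 1.443.
Current divider: I(R_d) = I_s · G_k/ΣG = 17.4 × (0.1852/1.443) = 17.4 × 0.1283 = 2.233 mA.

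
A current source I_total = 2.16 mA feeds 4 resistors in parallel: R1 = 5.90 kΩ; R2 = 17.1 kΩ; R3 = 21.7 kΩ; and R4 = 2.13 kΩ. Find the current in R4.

I ≈ 1.36 mA

Total conductance ΣG = 1/5.90 + 1/17.1 + 1/21.7 + 1/2.13 = 0.7435 (units of 1/kΩ).
Current divider: I(R4) = I_total · G_k/ΣG = 2.16 × (0.4695/0.7435) = 2.16 × 0.6314 = 1.364 mA.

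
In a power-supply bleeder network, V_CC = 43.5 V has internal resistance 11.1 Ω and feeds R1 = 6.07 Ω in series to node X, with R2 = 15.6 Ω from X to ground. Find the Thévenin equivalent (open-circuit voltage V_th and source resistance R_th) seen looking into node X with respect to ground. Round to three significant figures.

R1' = 11.1 + 6.07 = 17.17 Ω (source resistance + R1).
V_th is the unloaded tap voltage: V_CC · R2/(R1'+R2) = 43.5 × 0.4760 = 20.71 V.
With V_CC suppressed (replaced by a short), R_th = R1' ‖ R2 = (17.17 × 15.6)/(17.17 + 15.6) = 8.174 Ω.

V_th ≈ 20.7 V, R_th ≈ 8.17 Ω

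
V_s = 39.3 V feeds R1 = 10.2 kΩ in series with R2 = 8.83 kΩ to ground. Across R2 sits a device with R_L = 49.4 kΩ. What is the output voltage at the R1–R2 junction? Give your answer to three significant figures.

R2 ‖ R_L = (8.83 × 49.4)/(8.83 + 49.4) = 7.491 kΩ.
Voltage divider with the loaded lower leg: V_out = 39.3 × 7.491/(10.2 + 7.491) = 39.3 × 0.4234 = 16.64 V.

V_out ≈ 16.6 V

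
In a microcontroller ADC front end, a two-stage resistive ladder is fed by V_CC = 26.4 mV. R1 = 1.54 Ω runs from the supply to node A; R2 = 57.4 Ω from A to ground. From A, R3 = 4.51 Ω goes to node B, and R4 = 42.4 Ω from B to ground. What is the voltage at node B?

The second stage (R3 + R4 = 46.91 Ω) loads node A in parallel with R2.
R2 ‖ (R3+R4) = 25.81 Ω.
V_A = 26.4 × 25.81/(1.54 + 25.81) = 24.91 mV.
Stage 2 is unloaded, so V_B = V_A · R4/(R3+R4) = 24.91 × 42.4/46.91 = 22.52 mV.

V_B ≈ 22.5 mV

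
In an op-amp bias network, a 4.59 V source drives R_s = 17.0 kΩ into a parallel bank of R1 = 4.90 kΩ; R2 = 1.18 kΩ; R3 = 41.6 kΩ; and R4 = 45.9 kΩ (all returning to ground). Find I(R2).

Parallel bank: R_p = 1/(1/4.90 + 1/1.18 + 1/41.6 + 1/45.9) = 0.9113 kΩ.
V_A by voltage divider: V_A = 4.59 × 0.9113/(17.0 + 0.9113) = 0.2335 V.
I(R2) = V_A / R2 = 0.2335/1.18 = 0.1979 mA.

I ≈ 0.198 mA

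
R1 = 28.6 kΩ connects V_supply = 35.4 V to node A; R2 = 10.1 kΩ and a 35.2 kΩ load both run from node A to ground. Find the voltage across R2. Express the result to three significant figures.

R2 ‖ R_L = (10.1 × 35.2)/(10.1 + 35.2) = 7.848 kΩ.
Now apply the divider: V_out = 35.4 × 0.2153 = 7.622 V.

V_out ≈ 7.62 V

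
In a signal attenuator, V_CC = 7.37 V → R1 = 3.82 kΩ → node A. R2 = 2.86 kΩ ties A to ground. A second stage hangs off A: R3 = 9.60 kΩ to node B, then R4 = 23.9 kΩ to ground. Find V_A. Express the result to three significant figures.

V_A ≈ 3.01 V

The second stage (R3 + R4 = 33.50 kΩ) loads node A in parallel with R2.
Effective lower resistance at A: R2 ‖ 33.50 = 2.635 kΩ.
So V_A = 7.37 × 0.4082 = 3.009 V.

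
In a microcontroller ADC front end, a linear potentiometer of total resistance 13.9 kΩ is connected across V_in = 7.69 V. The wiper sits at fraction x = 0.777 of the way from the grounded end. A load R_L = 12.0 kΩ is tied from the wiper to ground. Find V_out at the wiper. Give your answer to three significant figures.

Split the track: R_lower = x·R_p = 10.80 kΩ, R_upper = (1−x)·R_p = 3.100 kΩ.
(x·R_p) ‖ R_L = 5.684 kΩ.
V_out = 7.69 × 5.684/(3.100 + 5.684) = 4.976 V.

V_out ≈ 4.98 V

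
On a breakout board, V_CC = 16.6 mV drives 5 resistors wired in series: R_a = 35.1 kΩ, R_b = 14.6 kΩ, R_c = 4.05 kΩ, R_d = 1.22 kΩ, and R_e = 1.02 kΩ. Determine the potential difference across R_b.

V ≈ 4.33 mV

Series total: ΣR = 35.1 + 14.6 + 4.05 + 1.22 + 1.02 = 55.99 kΩ.
By the voltage-divider rule, V = 16.6 × 14.60/55.99 = 4.329 mV.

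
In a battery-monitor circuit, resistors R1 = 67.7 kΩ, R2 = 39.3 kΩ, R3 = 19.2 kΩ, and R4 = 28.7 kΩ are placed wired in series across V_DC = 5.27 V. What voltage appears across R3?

V ≈ 0.653 V

Total series resistance ΣR = 67.7 + 39.3 + 19.2 + 28.7 = 154.9 kΩ.
By the voltage-divider rule, V = 5.27 × 19.20/154.9 = 0.6532 V.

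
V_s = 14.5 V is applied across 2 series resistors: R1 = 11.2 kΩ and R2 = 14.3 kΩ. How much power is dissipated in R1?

P ≈ 3.62 mW

ΣR = 25.50 kΩ → I = 14.5/25.50 = 0.5686 mA.
P(R1) = I²·R1 = (0.5686)² × 11.2 = 3.621 mW.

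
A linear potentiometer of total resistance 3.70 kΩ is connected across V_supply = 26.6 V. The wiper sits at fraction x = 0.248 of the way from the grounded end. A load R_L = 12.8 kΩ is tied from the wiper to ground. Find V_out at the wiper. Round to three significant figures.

V_out ≈ 6.26 V

Split the track: R_lower = x·R_p = 0.9176 kΩ, R_upper = (1−x)·R_p = 2.782 kΩ.
Lower segment in parallel with the load: 0.9176 ‖ 12.8 = 0.8562 kΩ.
V_out = 26.6 × 0.8562/(2.782 + 0.8562) = 6.259 V.
(Unloaded: V_out = x·V_supply = 6.60 V.)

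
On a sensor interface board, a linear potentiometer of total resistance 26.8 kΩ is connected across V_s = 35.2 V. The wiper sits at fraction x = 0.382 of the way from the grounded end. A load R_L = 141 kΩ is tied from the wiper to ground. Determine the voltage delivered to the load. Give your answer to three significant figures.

Lower segment x·R_p = 10.24 kΩ; upper segment (1−x)·R_p = 16.56 kΩ.
Lower segment in parallel with the load: 10.24 ‖ 141 = 9.545 kΩ.
Then V_out = V_s · 9.545/(16.56 + 9.545) = 12.87 V.

V_out ≈ 12.9 V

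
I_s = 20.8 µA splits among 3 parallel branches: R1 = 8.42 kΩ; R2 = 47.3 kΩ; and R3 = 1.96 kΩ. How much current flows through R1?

Total conductance ΣG = 1/8.42 + 1/47.3 + 1/1.96 = 0.6501 (units of 1/kΩ).
Current divider: I(R1) = I_s · G_k/ΣG = 20.8 × (0.1188/0.6501) = 20.8 × 0.1827 = 3.800 µA.

I ≈ 3.80 µA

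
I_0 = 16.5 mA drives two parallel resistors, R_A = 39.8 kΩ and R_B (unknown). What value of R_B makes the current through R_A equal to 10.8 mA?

In a two-way split, I_A/I_0 = R_B/(R_A + R_B).
10.8/16.5 = R_B/(R_A + R_B) → R_B = R_A · (0.6545)/(1 − 0.6545) = 39.8 × 1.895 = 75.41 kΩ.

R_B ≈ 75.4 kΩ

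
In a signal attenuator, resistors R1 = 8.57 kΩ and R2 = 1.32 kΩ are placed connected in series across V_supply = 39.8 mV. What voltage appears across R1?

Total series resistance ΣR = 8.57 + 1.32 = 9.890 kΩ.
Voltage divider: V = V_supply · (8.570 / 9.890) = 39.8 × 0.8665 = 34.49 mV.

V ≈ 34.5 mV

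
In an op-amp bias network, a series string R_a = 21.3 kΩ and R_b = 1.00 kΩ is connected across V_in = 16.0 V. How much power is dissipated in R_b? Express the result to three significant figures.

ΣR = 22.30 kΩ → I = 16.0/22.30 = 0.7175 mA.
P = I²R = 0.5148 × 1.00 = 0.5148 mW.

P ≈ 0.515 mW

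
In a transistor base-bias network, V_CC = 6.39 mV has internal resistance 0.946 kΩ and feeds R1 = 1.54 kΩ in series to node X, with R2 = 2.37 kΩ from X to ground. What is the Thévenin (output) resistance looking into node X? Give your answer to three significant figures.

R_th ≈ 1.21 kΩ

R1' = 0.946 + 1.54 = 2.486 kΩ (source resistance + R1).
With V_CC suppressed (replaced by a short), R_th = R1' ‖ R2 = (2.486 × 2.37)/(2.486 + 2.37) = 1.213 kΩ.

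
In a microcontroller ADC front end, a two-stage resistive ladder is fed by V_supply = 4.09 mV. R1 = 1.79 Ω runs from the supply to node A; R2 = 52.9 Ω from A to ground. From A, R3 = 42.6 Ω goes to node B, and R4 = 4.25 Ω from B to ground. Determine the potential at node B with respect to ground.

V_B ≈ 0.346 mV

Looking into the second stage from A: R3 + R4 = 46.85 Ω appears in parallel with R2.
R2 ‖ (R3+R4) = 24.85 Ω.
First divider: V_A = V_supply · 24.85/(1.79 + 24.85) = 3.815 mV.
Then the unloaded second divider: V_B = V_A × R4/(R3+R4) = 3.815 × 0.09072 = 0.3461 mV.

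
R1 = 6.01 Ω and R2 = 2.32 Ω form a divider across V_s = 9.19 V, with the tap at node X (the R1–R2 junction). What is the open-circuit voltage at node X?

V_th is the unloaded tap voltage: V_s · R2/(R1+R2) = 9.19 × 0.2785 = 2.560 V.

V_th ≈ 2.56 V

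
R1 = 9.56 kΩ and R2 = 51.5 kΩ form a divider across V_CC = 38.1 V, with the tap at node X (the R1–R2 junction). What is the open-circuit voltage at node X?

With X open, the divider is unloaded: V_th = 38.1 × 51.5/61.06 = 32.13 V.

V_th ≈ 32.1 V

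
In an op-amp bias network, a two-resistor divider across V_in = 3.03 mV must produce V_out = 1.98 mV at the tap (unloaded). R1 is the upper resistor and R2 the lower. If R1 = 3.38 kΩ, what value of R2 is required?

V_out/V_in = R2/(R1+R2) = 0.6535.
R2 = R1 · 0.6535/(1 − 0.6535) = 6.374 kΩ.

R2 ≈ 6.37 kΩ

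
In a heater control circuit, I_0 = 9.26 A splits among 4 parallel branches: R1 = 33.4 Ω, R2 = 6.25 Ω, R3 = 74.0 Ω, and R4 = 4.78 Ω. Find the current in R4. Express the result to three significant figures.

I ≈ 4.69 A

ΣG = 1/33.4 + 1/6.25 + 1/74.0 + 1/4.78 = 0.4127.
Current divider: I(R4) = I_0 · G_k/ΣG = 9.26 × (0.2092/0.4127) = 9.26 × 0.5070 = 4.695 A.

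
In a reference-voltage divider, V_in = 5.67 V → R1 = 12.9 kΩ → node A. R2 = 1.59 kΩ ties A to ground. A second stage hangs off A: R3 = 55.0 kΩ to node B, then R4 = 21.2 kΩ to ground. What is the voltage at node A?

Looking into the second stage from A: R3 + R4 = 76.20 kΩ appears in parallel with R2.
Effective lower resistance at A: R2 ‖ 76.20 = 1.558 kΩ.
So V_A = 5.67 × 0.1077 = 0.6108 V.

V_A ≈ 0.611 V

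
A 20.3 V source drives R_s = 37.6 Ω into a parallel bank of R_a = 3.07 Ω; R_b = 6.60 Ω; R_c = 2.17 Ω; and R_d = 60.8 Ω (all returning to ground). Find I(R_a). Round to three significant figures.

Combine the parallel branches: R_p = (1/3.07 + 1/6.60 + 1/2.17 + 1/60.8)⁻¹ = 1.048 Ω.
Node voltage V_A = V_in · R_p/(R_s + R_p) = 20.3 × 0.02711 = 0.5503 V.
Branch current I = V_A/R_a = 0.5503/3.07 = 0.1792 A.

I ≈ 0.179 A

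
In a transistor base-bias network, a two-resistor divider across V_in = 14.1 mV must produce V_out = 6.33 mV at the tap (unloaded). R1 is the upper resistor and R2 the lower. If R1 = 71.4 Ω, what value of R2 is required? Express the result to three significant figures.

R2 ≈ 58.2 Ω

Required fraction k = V_out/V_in = 0.4489.
So R2 = R1 · V_out/(V_in − V_out) = 71.4 × 6.33/(14.1 − 6.33) = 71.4 × 0.8147 = 58.17 Ω.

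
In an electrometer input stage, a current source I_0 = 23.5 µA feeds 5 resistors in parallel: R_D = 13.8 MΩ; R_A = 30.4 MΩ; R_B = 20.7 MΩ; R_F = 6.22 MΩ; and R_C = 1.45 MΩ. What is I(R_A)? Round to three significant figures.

I ≈ 0.770 µA

Total conductance ΣG = 1/13.8 + 1/30.4 + 1/20.7 + 1/6.22 + 1/1.45 = 1.004 (units of 1/MΩ).
Current divider: I(R_A) = I_0 · G_k/ΣG = 23.5 × (0.03289/1.004) = 23.5 × 0.03276 = 0.7699 µA.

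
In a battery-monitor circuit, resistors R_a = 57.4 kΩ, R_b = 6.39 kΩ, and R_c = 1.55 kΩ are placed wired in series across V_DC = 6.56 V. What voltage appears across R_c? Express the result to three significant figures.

ΣR = 57.4 + 6.39 + 1.55 = 65.34 kΩ.
Voltage divider: V = V_DC · (1.550 / 65.34) = 6.56 × 0.02372 = 0.1556 V.

V ≈ 0.156 V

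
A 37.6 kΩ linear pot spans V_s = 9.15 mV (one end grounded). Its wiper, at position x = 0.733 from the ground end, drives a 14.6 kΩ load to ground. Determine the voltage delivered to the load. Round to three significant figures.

V_out ≈ 4.46 mV

The pot divides into 10.04 kΩ above the wiper and 27.56 kΩ below.
Lower segment in parallel with the load: 27.56 ‖ 14.6 = 9.544 kΩ.
V_out = 9.15 × 9.544/(10.04 + 9.544) = 4.459 mV.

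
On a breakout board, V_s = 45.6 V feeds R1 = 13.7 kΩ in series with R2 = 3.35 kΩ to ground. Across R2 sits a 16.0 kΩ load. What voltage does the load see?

V_out ≈ 7.67 V

First combine the lower leg with the load: R2 ‖ R_L = 2.770 kΩ.
Now apply the divider: V_out = 45.6 × 0.1682 = 7.669 V.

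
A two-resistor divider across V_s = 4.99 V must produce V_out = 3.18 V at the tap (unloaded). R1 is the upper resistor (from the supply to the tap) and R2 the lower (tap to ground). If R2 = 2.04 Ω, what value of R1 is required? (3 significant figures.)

R1 ≈ 1.16 Ω

Required fraction k = V_out/V_s = 0.6373.
R1 = R2·(1/k − 1) = 2.04 × 0.5692 = 1.161 Ω.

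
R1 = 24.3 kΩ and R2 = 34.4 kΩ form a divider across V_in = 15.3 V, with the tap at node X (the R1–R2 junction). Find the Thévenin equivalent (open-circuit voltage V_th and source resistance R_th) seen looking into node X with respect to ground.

V_th ≈ 8.97 V, R_th ≈ 14.2 kΩ

Open-circuit (no load on X): V_th = V_in · R2/(R1 + R2) = 15.3 × 34.4/(24.30 + 34.4) = 8.966 V.
Looking into X with the source shorted: R_th = R1·R2/(R1+R2) = 24.30 × 34.4/58.70 = 14.24 kΩ.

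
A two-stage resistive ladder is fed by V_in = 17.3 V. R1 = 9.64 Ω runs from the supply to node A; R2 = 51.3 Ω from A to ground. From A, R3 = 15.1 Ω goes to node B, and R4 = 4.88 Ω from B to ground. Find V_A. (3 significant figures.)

V_A ≈ 10.4 V

Looking into the second stage from A: R3 + R4 = 19.98 Ω appears in parallel with R2.
Effective lower resistance at A: R2 ‖ 19.98 = 14.38 Ω.
V_A = 17.3 × 14.38/(9.64 + 14.38) = 10.36 V.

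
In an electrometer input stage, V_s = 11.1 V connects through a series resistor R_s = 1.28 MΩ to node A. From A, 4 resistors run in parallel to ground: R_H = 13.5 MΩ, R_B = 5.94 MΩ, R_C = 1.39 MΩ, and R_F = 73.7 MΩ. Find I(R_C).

Combine the parallel branches: R_p = (1/13.5 + 1/5.94 + 1/1.39 + 1/73.7)⁻¹ = 1.025 MΩ.
V_A by voltage divider: V_A = 11.1 × 1.025/(1.28 + 1.025) = 4.937 V.
I(R_C) = V_A / R_C = 4.937/1.39 = 3.551 µA.

I ≈ 3.55 µA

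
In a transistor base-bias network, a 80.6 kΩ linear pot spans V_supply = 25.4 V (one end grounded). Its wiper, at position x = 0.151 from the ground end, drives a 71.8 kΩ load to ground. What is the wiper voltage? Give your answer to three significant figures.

V_out ≈ 3.35 V

The pot divides into 68.43 kΩ above the wiper and 12.17 kΩ below.
(x·R_p) ‖ R_L = 10.41 kΩ.
Loaded-divider output: V_out = 25.4 × 0.1320 = 3.353 V.
(Unloaded: V_out = x·V_supply = 3.84 V.)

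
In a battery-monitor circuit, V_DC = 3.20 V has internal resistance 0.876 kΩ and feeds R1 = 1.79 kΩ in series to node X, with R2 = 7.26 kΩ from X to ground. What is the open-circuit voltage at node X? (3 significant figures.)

V_th ≈ 2.34 V

R1' = 0.876 + 1.79 = 2.666 kΩ (source resistance + R1).
V_th is the unloaded tap voltage: V_DC · R2/(R1'+R2) = 3.20 × 0.7314 = 2.341 V.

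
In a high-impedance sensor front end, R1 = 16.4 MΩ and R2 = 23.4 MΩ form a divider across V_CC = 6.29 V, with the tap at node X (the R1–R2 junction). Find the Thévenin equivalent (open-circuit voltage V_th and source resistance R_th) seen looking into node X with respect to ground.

V_th ≈ 3.70 V, R_th ≈ 9.64 MΩ

Open-circuit (no load on X): V_th = V_CC · R2/(R1 + R2) = 6.29 × 23.4/(16.40 + 23.4) = 3.698 V.
Looking into X with the source shorted: R_th = R1·R2/(R1+R2) = 16.40 × 23.4/39.80 = 9.642 MΩ.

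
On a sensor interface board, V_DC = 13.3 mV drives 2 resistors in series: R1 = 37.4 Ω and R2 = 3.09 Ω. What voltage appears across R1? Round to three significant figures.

V ≈ 12.3 mV

ΣR = 37.4 + 3.09 = 40.49 Ω.
V = V_DC · R/ΣR = 13.3 × 0.9237 = 12.29 mV.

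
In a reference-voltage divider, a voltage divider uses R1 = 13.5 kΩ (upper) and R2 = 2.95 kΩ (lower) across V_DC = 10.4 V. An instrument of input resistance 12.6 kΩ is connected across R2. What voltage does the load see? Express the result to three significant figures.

V_out ≈ 1.56 V

First combine the lower leg with the load: R2 ‖ R_L = 2.390 kΩ.
Voltage divider with the loaded lower leg: V_out = 10.4 × 2.390/(13.5 + 2.390) = 10.4 × 0.1504 = 1.564 V.
(Unloaded it would be 1.87 V; the load pulls it down.)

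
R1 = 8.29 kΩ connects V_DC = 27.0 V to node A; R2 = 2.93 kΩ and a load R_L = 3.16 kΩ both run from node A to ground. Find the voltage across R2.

The load sits in parallel with R2, giving an effective lower resistance R2' = R2·R_L/(R2+R_L) = 1.520 kΩ.
Voltage divider with the loaded lower leg: V_out = 27.0 × 1.520/(8.29 + 1.520) = 27.0 × 0.1550 = 4.184 V.
(Unloaded it would be 7.05 V; the load pulls it down.)

V_out ≈ 4.18 V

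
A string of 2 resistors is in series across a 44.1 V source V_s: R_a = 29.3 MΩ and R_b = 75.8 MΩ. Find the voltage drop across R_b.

ΣR = 29.3 + 75.8 = 105.1 MΩ.
Voltage divider: V = V_s · (75.80 / 105.1) = 44.1 × 0.7212 = 31.81 V.

V ≈ 31.8 V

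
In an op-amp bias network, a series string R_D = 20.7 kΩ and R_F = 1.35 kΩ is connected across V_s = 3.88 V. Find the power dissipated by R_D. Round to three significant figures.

P ≈ 0.641 mW

ΣR = 22.05 kΩ → I = 3.88/22.05 = 0.1760 mA.
P = I²R = 0.03096 × 20.7 = 0.6409 mW.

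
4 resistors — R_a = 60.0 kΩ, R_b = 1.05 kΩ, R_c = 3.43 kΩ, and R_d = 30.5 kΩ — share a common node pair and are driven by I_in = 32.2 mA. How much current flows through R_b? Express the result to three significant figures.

Conductances: ΣG = 1/60.0 + 1/1.05 + 1/3.43 + 1/30.5 = 1.293 (1/kΩ).
Current divider: I(R_b) = I_in · G_k/ΣG = 32.2 × (0.9524/1.293) = 32.2 × 0.7364 = 23.71 mA.

I ≈ 23.7 mA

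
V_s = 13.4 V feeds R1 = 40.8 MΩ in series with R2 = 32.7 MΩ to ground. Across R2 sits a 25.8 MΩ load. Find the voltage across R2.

The load sits in parallel with R2, giving an effective lower resistance R2' = R2·R_L/(R2+R_L) = 14.42 MΩ.
Then V_out = V_s · R2'/(R1 + R2') = 13.4 × 14.42/55.22 = 3.500 V.
(Unloaded it would be 5.96 V; the load pulls it down.)

V_out ≈ 3.50 V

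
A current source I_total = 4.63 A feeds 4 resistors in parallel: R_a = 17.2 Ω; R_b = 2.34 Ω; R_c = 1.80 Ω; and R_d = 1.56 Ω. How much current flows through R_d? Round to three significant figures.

I ≈ 1.76 A

ΣG = 1/17.2 + 1/2.34 + 1/1.80 + 1/1.56 = 1.682.
R_d takes the fraction G_k/ΣG = 0.6410/1.682 = 0.3811, so I = 4.63 × 0.3811 = 1.764 A.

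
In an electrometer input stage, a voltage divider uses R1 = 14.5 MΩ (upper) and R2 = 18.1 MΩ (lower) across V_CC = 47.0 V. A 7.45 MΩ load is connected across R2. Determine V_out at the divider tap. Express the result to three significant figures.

V_out ≈ 12.5 V

The load sits in parallel with R2, giving an effective lower resistance R2' = R2·R_L/(R2+R_L) = 5.278 MΩ.
Voltage divider with the loaded lower leg: V_out = 47.0 × 5.278/(14.5 + 5.278) = 47.0 × 0.2669 = 12.54 V.
(Unloaded it would be 26.1 V; the load pulls it down.)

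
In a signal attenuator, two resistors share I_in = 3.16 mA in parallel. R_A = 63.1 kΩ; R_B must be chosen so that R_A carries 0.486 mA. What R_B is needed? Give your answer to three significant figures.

R_B ≈ 11.5 kΩ

Two-branch current divider: I_A = I_in · R_B/(R_A + R_B).
0.486/3.16 = R_B/(R_A + R_B) → R_B = R_A · (0.1538)/(1 − 0.1538) = 63.1 × 0.1818 = 11.47 kΩ.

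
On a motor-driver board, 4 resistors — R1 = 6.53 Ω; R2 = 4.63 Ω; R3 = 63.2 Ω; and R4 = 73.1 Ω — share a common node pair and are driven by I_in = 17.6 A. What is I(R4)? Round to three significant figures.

Conductances: ΣG = 1/6.53 + 1/4.63 + 1/63.2 + 1/73.1 = 0.3986 (1/Ω).
By the current-divider rule, I = I_in · G_k/ΣG = 17.6 × 0.03432 = 0.6040 A.

I ≈ 0.604 A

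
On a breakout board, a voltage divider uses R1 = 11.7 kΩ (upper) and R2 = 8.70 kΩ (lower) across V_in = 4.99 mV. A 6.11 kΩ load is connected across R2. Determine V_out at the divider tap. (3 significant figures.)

First combine the lower leg with the load: R2 ‖ R_L = 3.589 kΩ.
Now apply the divider: V_out = 4.99 × 0.2348 = 1.171 mV.

V_out ≈ 1.17 mV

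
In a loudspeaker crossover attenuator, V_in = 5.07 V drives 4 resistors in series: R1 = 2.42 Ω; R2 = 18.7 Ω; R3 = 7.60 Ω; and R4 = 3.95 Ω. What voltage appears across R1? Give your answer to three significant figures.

Series total: ΣR = 2.42 + 18.7 + 7.60 + 3.95 = 32.67 Ω.
Voltage divider: V = V_in · (2.420 / 32.67) = 5.07 × 0.07407 = 0.3756 V.

V ≈ 0.376 V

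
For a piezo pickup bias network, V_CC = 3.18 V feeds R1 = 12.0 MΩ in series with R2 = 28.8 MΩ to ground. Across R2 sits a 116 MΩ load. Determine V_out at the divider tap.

The load sits in parallel with R2, giving an effective lower resistance R2' = R2·R_L/(R2+R_L) = 23.07 MΩ.
Now apply the divider: V_out = 3.18 × 0.6578 = 2.092 V.
(Unloaded it would be 2.24 V; the load pulls it down.)

V_out ≈ 2.09 V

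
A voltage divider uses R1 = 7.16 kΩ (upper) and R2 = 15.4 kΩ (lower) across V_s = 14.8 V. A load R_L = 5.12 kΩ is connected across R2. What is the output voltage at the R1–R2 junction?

First combine the lower leg with the load: R2 ‖ R_L = 3.842 kΩ.
Voltage divider with the loaded lower leg: V_out = 14.8 × 3.842/(7.16 + 3.842) = 14.8 × 0.3492 = 5.169 V.
(Unloaded it would be 10.1 V; the load pulls it down.)

V_out ≈ 5.17 V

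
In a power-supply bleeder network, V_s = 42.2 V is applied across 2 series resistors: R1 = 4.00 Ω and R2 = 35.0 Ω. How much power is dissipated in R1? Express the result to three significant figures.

P ≈ 4.68 W

Series current I = V_s/ΣR = 42.2/39.00 = 1.082 A.
P(R1) = I²·R1 = (1.082)² × 4.00 = 4.683 W.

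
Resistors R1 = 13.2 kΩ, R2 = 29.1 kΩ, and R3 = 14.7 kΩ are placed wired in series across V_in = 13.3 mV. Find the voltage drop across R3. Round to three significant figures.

V ≈ 3.43 mV

Series total: ΣR = 13.2 + 29.1 + 14.7 = 57.00 kΩ.
By the voltage-divider rule, V = 13.3 × 14.70/57.00 = 3.430 mV.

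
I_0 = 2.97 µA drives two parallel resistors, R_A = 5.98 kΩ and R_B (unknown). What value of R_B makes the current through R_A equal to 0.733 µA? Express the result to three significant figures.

R_B ≈ 1.96 kΩ

The fraction through R_A equals R_B/(R_A+R_B).
0.733/2.97 = R_B/(R_A + R_B) → R_B = R_A · (0.2468)/(1 − 0.2468) = 5.98 × 0.3277 = 1.959 kΩ.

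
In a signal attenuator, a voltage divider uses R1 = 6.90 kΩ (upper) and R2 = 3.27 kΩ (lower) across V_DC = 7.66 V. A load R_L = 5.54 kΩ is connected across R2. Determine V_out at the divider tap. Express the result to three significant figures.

The load sits in parallel with R2, giving an effective lower resistance R2' = R2·R_L/(R2+R_L) = 2.056 kΩ.
Then V_out = V_DC · R2'/(R1 + R2') = 7.66 × 2.056/8.956 = 1.759 V.
(Unloaded it would be 2.46 V; the load pulls it down.)

V_out ≈ 1.76 V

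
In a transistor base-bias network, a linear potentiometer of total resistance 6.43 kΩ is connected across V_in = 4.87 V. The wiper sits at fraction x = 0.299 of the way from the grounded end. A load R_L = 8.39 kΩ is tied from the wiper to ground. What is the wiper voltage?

V_out ≈ 1.25 V

Split the track: R_lower = x·R_p = 1.923 kΩ, R_upper = (1−x)·R_p = 4.507 kΩ.
(x·R_p) ‖ R_L = 1.564 kΩ.
V_out = 4.87 × 1.564/(4.507 + 1.564) = 1.255 V.
(Unloaded: V_out = x·V_in = 1.46 V.)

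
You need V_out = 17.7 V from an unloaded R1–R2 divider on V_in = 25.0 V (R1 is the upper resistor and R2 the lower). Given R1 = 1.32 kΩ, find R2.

Required fraction k = V_out/V_in = 0.7080.
Rearranging, R2 = R1·k/(1−k) = 1.32 × 2.425 = 3.201 kΩ.

R2 ≈ 3.20 kΩ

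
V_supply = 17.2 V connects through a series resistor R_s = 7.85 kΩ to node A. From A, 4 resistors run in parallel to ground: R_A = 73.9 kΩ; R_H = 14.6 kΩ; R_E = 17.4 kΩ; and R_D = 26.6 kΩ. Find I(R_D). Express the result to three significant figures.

Parallel bank: R_p = 1/(1/73.9 + 1/14.6 + 1/17.4 + 1/26.6) = 5.647 kΩ.
Node voltage V_A = V_supply · R_p/(R_s + R_p) = 17.2 × 0.4184 = 7.196 V.
I(R_D) = V_A / R_D = 7.196/26.6 = 0.2705 mA.

I ≈ 0.271 mA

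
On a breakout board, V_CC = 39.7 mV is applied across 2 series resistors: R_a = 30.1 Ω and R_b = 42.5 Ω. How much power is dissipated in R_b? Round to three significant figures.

ΣR = 72.60 Ω → I = 39.7/72.60 = 0.5468 mA.
P = I²R = 0.2990 × 42.5 = 12.71 µW.

P ≈ 12.7 µW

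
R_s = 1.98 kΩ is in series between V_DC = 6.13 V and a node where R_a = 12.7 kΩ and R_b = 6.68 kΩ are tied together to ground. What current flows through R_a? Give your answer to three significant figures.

Combine the parallel branches: R_p = (1/12.7 + 1/6.68)⁻¹ = 4.378 kΩ.
V_A by voltage divider: V_A = 6.13 × 4.378/(1.98 + 4.378) = 4.221 V.
Branch current I = V_A/R_a = 4.221/12.7 = 0.3324 mA.

I ≈ 0.332 mA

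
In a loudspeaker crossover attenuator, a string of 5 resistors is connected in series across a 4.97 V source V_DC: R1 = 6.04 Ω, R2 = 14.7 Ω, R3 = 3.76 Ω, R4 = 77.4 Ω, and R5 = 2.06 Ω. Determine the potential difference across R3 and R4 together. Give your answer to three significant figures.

Series total: ΣR = 6.04 + 14.7 + 3.76 + 77.4 + 2.06 = 104.0 Ω.
R_{R3..R4} = 3.76 + 77.4 = 81.16 Ω.
Voltage divider: V = V_DC · (81.16 / 104.0) = 4.97 × 0.7807 = 3.880 V.

V ≈ 3.88 V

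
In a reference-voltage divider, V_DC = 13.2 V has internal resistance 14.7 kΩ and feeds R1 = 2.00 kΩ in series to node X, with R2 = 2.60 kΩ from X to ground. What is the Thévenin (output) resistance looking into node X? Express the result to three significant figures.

R_th ≈ 2.25 kΩ

R1' = 14.7 + 2.00 = 16.70 kΩ (source resistance + R1).
Looking into X with the source shorted: R_th = R1'·R2/(R1'+R2) = 16.70 × 2.60/19.30 = 2.250 kΩ.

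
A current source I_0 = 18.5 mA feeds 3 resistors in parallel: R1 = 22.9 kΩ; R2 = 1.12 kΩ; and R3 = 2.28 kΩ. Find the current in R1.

Conductances: ΣG = 1/22.9 + 1/1.12 + 1/2.28 = 1.375 (1/kΩ).
Current divider: I(R1) = I_0 · G_k/ΣG = 18.5 × (0.04367/1.375) = 18.5 × 0.03176 = 0.5875 mA.

I ≈ 0.587 mA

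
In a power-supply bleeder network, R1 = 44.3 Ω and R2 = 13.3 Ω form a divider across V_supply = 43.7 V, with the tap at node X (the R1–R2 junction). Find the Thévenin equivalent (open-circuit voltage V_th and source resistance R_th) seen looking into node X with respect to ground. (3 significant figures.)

V_th is the unloaded tap voltage: V_supply · R2/(R1+R2) = 43.7 × 0.2309 = 10.09 V.
With V_supply suppressed (replaced by a short), R_th = R1 ‖ R2 = (44.30 × 13.3)/(44.30 + 13.3) = 10.23 Ω.

V_th ≈ 10.1 V, R_th ≈ 10.2 Ω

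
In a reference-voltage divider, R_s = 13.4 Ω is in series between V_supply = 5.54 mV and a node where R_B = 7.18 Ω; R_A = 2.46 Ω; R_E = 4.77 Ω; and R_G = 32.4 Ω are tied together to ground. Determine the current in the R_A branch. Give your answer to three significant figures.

I ≈ 0.195 mA

Combine the parallel branches: R_p = (1/7.18 + 1/2.46 + 1/4.77 + 1/32.4)⁻¹ = 1.272 Ω.
Node voltage V_A = V_supply · R_p/(R_s + R_p) = 5.54 × 0.08668 = 0.4802 mV.
I(R_A) = V_A / R_A = 0.4802/2.46 = 0.1952 mA.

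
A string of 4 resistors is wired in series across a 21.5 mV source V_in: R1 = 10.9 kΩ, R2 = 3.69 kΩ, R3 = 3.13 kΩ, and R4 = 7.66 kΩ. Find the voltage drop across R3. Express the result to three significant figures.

V ≈ 2.65 mV

Total series resistance ΣR = 10.9 + 3.69 + 3.13 + 7.66 = 25.38 kΩ.
Voltage divider: V = V_in · (3.130 / 25.38) = 21.5 × 0.1233 = 2.651 mV.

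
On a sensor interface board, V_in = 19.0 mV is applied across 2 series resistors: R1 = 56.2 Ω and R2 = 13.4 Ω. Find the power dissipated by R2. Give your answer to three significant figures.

The common current is I = 19.0/69.60 = 0.2730 mA.
V(R2) = I·R = 3.658 mV; P = V·I = 3.658 × 0.2730 = 0.9986 µW.

P ≈ 0.999 µW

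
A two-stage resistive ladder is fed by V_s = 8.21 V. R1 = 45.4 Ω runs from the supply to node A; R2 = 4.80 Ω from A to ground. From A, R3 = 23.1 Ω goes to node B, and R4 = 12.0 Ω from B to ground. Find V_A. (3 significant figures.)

V_A ≈ 0.699 V

The second stage (R3 + R4 = 35.10 Ω) loads node A in parallel with R2.
Effective lower resistance at A: R2 ‖ 35.10 = 4.223 Ω.
V_A = 8.21 × 4.223/(45.4 + 4.223) = 0.6986 V.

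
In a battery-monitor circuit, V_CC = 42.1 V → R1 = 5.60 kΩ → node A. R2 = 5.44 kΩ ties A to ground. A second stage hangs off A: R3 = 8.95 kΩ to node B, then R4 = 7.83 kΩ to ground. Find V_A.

V_A ≈ 17.8 V

Looking into the second stage from A: R3 + R4 = 16.78 kΩ appears in parallel with R2.
Effective lower resistance at A: R2 ‖ 16.78 = 4.108 kΩ.
First divider: V_A = V_CC · 4.108/(5.60 + 4.108) = 17.82 V.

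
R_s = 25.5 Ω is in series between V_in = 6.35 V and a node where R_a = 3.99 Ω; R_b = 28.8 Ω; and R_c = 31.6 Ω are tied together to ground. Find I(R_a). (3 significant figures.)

I ≈ 0.175 A

Parallel bank: R_p = 1/(1/3.99 + 1/28.8 + 1/31.6) = 3.155 Ω.
V_A = 6.35 × 3.155/28.65 = 0.6991 V.
I(R_a) = V_A / R_a = 0.6991/3.99 = 0.1752 A.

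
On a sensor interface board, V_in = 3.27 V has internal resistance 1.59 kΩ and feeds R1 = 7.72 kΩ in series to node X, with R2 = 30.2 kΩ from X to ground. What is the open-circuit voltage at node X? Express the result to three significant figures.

R1' = 1.59 + 7.72 = 9.310 kΩ (source resistance + R1).
Open-circuit (no load on X): V_th = V_in · R2/(R1' + R2) = 3.27 × 30.2/(9.310 + 30.2) = 2.499 V.

V_th ≈ 2.50 V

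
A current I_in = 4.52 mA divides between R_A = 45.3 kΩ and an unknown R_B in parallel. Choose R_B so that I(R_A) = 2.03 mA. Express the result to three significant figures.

R_B ≈ 36.9 kΩ

Two-branch current divider: I_A = I_in · R_B/(R_A + R_B).
With f = 0.4491, R_B = R_A · f/(1−f) = 45.3 × 0.8153 = 36.93 kΩ.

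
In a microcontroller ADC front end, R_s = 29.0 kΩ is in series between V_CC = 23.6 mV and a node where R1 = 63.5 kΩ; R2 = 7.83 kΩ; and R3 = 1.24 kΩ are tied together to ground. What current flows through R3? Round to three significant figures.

I ≈ 0.667 µA

Combine the parallel branches: R_p = (1/63.5 + 1/7.83 + 1/1.24)⁻¹ = 1.053 kΩ.
V_A by voltage divider: V_A = 23.6 × 1.053/(29.0 + 1.053) = 0.8267 mV.
I(R3) = V_A / R3 = 0.8267/1.24 = 0.6667 µA.
(Equivalently: I_total = 0.7853 µA, then current-divider fraction G_k/ΣG = 0.8490.)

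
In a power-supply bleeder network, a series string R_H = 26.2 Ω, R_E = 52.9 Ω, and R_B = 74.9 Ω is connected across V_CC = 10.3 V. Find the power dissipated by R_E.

Series current I = V_CC/ΣR = 10.3/154.0 = 0.06688 A.
P(R_E) = I²·R_E = (0.06688)² × 52.9 = 0.2366 W.

P ≈ 0.237 W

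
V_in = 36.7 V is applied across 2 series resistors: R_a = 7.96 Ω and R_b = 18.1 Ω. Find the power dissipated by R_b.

ΣR = 26.06 Ω → I = 36.7/26.06 = 1.408 A.
V(R_b) = I·R = 25.49 V; P = V·I = 25.49 × 1.408 = 35.90 W.

P ≈ 35.9 W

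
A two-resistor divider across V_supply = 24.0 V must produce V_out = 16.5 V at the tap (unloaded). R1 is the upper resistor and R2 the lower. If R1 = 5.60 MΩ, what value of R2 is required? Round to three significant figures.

R2 ≈ 12.3 MΩ

V_out/V_supply = R2/(R1+R2) = 0.6875.
R2 = R1 · 0.6875/(1 − 0.6875) = 12.32 MΩ.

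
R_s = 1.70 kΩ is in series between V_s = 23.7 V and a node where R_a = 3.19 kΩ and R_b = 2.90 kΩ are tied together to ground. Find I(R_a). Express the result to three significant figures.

I ≈ 3.51 mA

Parallel bank: R_p = 1/(1/3.19 + 1/2.90) = 1.519 kΩ.
Node voltage V_A = V_s · R_p/(R_s + R_p) = 23.7 × 0.4719 = 11.18 V.
I(R_a) = V_A / R_a = 11.18/3.19 = 3.506 mA.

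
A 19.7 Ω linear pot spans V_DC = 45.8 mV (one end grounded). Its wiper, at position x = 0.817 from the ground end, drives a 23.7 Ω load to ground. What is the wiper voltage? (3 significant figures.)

Split the track: R_lower = x·R_p = 16.09 Ω, R_upper = (1−x)·R_p = 3.605 Ω.
Lower segment in parallel with the load: 16.09 ‖ 23.7 = 9.585 Ω.
V_out = 45.8 × 9.585/(3.605 + 9.585) = 33.28 mV.

V_out ≈ 33.3 mV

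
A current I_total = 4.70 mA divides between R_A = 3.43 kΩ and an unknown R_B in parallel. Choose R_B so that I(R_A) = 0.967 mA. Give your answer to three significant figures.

R_B ≈ 0.889 kΩ

The fraction through R_A equals R_B/(R_A+R_B).
With f = 0.2057, R_B = R_A · f/(1−f) = 3.43 × 0.2590 = 0.8885 kΩ.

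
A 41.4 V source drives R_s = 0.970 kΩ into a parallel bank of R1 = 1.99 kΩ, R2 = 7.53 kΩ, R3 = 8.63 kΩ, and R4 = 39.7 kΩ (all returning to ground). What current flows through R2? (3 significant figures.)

I ≈ 3.14 mA

Parallel bank: R_p = 1/(1/1.99 + 1/7.53 + 1/8.63 + 1/39.7) = 1.288 kΩ.
V_A = 41.4 × 1.288/2.258 = 23.62 V.
Branch current I = V_A/R2 = 23.62/7.53 = 3.136 mA.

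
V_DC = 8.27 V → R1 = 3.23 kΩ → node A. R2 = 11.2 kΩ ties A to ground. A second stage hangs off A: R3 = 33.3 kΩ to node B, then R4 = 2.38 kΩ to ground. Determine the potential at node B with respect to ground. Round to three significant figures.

V_B ≈ 0.400 V

Node A sees R2 in parallel with the series input of stage 2, R3 + R4 = 35.68 kΩ.
R2 ‖ (R3+R4) = 8.524 kΩ.
First divider: V_A = V_DC · 8.524/(3.23 + 8.524) = 5.997 V.
V_B = V_A × 0.06670 = 0.4001 V.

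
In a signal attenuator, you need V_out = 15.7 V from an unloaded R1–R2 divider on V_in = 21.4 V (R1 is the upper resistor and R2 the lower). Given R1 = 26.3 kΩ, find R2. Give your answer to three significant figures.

R2 ≈ 72.4 kΩ

The divider ratio is R2/(R1+R2) = 15.7/21.4 = 0.7336.
Rearranging, R2 = R1·k/(1−k) = 26.3 × 2.754 = 72.44 kΩ.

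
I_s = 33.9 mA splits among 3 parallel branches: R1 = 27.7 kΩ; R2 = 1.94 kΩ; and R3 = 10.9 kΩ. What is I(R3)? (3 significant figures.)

I ≈ 4.83 mA

Conductances: ΣG = 1/27.7 + 1/1.94 + 1/10.9 = 0.6433 (1/kΩ).
By the current-divider rule, I = I_s · G_k/ΣG = 33.9 × 0.1426 = 4.835 mA.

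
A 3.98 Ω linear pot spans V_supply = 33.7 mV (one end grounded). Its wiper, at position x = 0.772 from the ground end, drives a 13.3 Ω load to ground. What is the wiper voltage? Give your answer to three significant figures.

V_out ≈ 24.7 mV

The pot divides into 0.9074 Ω above the wiper and 3.073 Ω below.
(x·R_p) ‖ R_L = 2.496 Ω.
Loaded-divider output: V_out = 33.7 × 0.7334 = 24.71 mV.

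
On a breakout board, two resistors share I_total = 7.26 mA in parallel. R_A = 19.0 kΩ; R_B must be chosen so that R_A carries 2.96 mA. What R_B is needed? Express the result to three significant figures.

R_B ≈ 13.1 kΩ

In a two-way split, I_A/I_total = R_B/(R_A + R_B).
2.96/7.26 = R_B/(R_A + R_B) → R_B = R_A · (0.4077)/(1 − 0.4077) = 19.0 × 0.6884 = 13.08 kΩ.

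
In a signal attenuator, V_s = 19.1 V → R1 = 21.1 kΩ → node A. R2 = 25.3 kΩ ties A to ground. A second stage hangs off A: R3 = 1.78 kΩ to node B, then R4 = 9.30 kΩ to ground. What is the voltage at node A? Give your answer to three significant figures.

The second stage (R3 + R4 = 11.08 kΩ) loads node A in parallel with R2.
Effective lower resistance at A: R2 ‖ 11.08 = 7.705 kΩ.
First divider: V_A = V_s · 7.705/(21.1 + 7.705) = 5.109 V.

V_A ≈ 5.11 V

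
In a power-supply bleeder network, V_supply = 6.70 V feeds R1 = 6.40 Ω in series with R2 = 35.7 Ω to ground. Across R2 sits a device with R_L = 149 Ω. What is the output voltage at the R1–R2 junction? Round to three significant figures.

V_out ≈ 5.48 V

First combine the lower leg with the load: R2 ‖ R_L = 28.80 Ω.
Then V_out = V_supply · R2'/(R1 + R2') = 6.70 × 28.80/35.20 = 5.482 V.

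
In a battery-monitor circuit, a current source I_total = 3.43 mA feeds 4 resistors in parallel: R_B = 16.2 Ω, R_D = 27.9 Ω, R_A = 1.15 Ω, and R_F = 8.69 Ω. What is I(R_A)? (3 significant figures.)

I ≈ 2.76 mA

Total conductance ΣG = 1/16.2 + 1/27.9 + 1/1.15 + 1/8.69 = 1.082 (units of 1/Ω).
By the current-divider rule, I = I_total · G_k/ΣG = 3.43 × 0.8035 = 2.756 mA.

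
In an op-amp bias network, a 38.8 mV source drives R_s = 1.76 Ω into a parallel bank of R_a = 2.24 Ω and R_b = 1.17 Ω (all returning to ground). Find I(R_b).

I ≈ 10.1 mA

Combine the parallel branches: R_p = (1/2.24 + 1/1.17)⁻¹ = 0.7686 Ω.
V_A by voltage divider: V_A = 38.8 × 0.7686/(1.76 + 0.7686) = 11.79 mV.
Branch current I = V_A/R_b = 11.79/1.17 = 10.08 mA.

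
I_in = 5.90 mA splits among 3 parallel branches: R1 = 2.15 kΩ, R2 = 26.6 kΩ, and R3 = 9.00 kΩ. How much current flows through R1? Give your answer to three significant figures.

ΣG = 1/2.15 + 1/26.6 + 1/9.00 = 0.6138.
R1 takes the fraction G_k/ΣG = 0.4651/0.6138 = 0.7577, so I = 5.90 × 0.7577 = 4.471 mA.

I ≈ 4.47 mA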